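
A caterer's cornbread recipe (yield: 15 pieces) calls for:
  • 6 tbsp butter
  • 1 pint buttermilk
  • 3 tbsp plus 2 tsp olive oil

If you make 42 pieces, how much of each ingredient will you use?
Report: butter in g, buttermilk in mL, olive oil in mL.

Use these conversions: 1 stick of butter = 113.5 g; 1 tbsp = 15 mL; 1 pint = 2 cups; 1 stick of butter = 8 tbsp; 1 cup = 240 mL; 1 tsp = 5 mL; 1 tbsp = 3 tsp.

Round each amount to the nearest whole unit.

butter: 238 g; buttermilk: 1344 mL; olive oil: 154 mL

Scaling factor: 42/15 = 14/5 = 2.8.
butter: 6 tbsp × 14/5 ÷ 8 tbsp/stick × 113.5 g/stick ≈ 238 g
buttermilk: 1 pint × 14/5 × 2 cup/pint × 240 mL/cup = 1344 mL
olive oil: (3 tbsp + 2 tsp = 11/3 tbsp) × 14/5 × 15 mL/tbsp = 154 mL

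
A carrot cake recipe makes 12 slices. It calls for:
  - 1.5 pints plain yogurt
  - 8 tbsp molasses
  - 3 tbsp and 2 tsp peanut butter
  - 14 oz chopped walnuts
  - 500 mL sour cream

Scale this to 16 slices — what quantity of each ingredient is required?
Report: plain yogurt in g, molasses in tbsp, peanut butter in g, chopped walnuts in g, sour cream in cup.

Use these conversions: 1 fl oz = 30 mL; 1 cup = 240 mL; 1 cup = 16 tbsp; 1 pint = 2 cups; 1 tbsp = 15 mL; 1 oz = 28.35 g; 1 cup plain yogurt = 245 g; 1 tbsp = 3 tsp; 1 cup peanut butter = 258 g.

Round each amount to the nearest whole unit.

Scaling factor: 16/12 = 4/3.
plain yogurt: 1.5 pint × 4/3 × 2 cup/pint × 245 g/cup = 980 g
molasses: 8 tbsp × 4/3 ≈ 11 tbsp
peanut butter: (3 tbsp + 2 tsp = 11/3 tbsp) × 4/3 ÷ 16 tbsp/cup × 258 g/cup ≈ 79 g
chopped walnuts: 14 oz × 4/3 × 28.35 g/oz ≈ 529 g
sour cream: 500 mL × 4/3 ÷ 240 mL/cup ≈ 3 cup

plain yogurt: 980 g; molasses: 11 tbsp; peanut butter: 79 g; chopped walnuts: 529 g; sour cream: 3 cup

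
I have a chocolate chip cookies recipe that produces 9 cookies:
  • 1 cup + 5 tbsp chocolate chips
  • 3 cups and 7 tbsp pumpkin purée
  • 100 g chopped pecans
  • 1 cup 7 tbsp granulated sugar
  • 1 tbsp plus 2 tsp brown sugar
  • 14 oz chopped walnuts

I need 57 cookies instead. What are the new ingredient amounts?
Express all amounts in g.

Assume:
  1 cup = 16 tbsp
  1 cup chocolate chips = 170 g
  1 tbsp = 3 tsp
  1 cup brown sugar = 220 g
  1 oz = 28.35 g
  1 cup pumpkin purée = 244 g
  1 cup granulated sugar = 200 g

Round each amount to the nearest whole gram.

chocolate chips: 1413 g; pumpkin purée: 5312 g; chopped pecans: 633 g; granulated sugar: 1821 g; brown sugar: 145 g; chopped walnuts: 2514 g

Scaling factor: 57/9 = 19/3.
chocolate chips: (1 cup + 5 tbsp = 1.3125 cup) × 19/3 × 170 g/cup ≈ 1413 g
pumpkin purée: (3 cup + 7 tbsp = 3.4375 cup) × 19/3 × 244 g/cup ≈ 5312 g
chopped pecans: 100 g × 19/3 ≈ 633 g
granulated sugar: (1 cup + 7 tbsp = 1.4375 cup) × 19/3 × 200 g/cup ≈ 1821 g
brown sugar: (1 tbsp + 2 tsp = 5/3 tbsp) × 19/3 ÷ 16 tbsp/cup × 220 g/cup ≈ 145 g
chopped walnuts: 14 oz × 19/3 × 28.35 g/oz ≈ 2514 g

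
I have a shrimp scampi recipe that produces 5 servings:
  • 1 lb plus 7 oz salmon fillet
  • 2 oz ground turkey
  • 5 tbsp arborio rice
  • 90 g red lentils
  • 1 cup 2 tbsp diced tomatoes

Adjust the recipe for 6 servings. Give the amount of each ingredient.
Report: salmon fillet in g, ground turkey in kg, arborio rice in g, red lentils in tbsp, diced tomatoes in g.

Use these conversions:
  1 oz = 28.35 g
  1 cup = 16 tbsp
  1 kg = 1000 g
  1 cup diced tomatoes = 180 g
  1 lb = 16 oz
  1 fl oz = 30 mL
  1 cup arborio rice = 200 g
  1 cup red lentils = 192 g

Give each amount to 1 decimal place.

salmon fillet: 782.5 g; ground turkey: 0.1 kg; arborio rice: 75.0 g; red lentils: 9.0 tbsp; diced tomatoes: 243.0 g

Scaling factor: 6/5 = 1.2.
salmon fillet: (1 lb + 7 oz = 1.4375 lb) × 6/5 × 16 oz/lb × 28.35 g/oz ≈ 782.5 g
ground turkey: 2 oz × 6/5 × 28.35 g/oz ÷ 1000 g/kg ≈ 0.1 kg
arborio rice: 5 tbsp × 6/5 ÷ 16 tbsp/cup × 200 g/cup = 75.0 g
red lentils: 90 g × 6/5 ÷ 192 g/cup × 16 tbsp/cup = 9.0 tbsp
diced tomatoes: (1 cup + 2 tbsp = 1.125 cup) × 6/5 × 180 g/cup = 243.0 g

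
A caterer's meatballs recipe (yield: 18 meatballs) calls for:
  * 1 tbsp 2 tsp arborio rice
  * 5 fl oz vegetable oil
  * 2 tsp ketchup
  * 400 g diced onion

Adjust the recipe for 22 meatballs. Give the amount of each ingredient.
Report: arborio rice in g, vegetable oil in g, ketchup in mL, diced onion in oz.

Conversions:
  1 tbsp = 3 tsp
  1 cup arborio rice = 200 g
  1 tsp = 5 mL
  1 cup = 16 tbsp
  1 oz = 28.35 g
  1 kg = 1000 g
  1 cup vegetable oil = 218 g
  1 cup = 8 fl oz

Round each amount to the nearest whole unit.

arborio rice: 25 g; vegetable oil: 167 g; ketchup: 12 mL; diced onion: 17 oz

Scaling factor: 22/18 = 11/9.
arborio rice: (1 tbsp + 2 tsp = 5/3 tbsp) × 11/9 ÷ 16 tbsp/cup × 200 g/cup ≈ 25 g
vegetable oil: 5 fl oz × 11/9 ÷ 8 fl oz/cup × 218 g/cup ≈ 167 g
ketchup: 2 tsp × 11/9 × 5 mL/tsp ≈ 12 mL
diced onion: 400 g × 11/9 ÷ 28.35 g/oz ≈ 17 oz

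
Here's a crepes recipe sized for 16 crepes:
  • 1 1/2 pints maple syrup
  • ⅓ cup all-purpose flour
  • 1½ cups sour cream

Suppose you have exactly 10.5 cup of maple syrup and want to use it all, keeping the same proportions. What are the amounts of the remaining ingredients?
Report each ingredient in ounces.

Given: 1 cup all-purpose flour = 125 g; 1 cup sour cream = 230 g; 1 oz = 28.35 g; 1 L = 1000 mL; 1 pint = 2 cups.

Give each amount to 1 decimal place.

all-purpose flour: 5.1 oz; sour cream: 42.6 oz

The original recipe has 3 cup of maple syrup, so the scaling factor is 10.5 ÷ 3 = 7/2 = 3.5.
all-purpose flour: 1/3 cup × 7/2 × 125 g/cup ÷ 28.35 g/oz ≈ 5.1 oz
sour cream: 1.5 cup × 7/2 × 230 g/cup ÷ 28.35 g/oz ≈ 42.6 oz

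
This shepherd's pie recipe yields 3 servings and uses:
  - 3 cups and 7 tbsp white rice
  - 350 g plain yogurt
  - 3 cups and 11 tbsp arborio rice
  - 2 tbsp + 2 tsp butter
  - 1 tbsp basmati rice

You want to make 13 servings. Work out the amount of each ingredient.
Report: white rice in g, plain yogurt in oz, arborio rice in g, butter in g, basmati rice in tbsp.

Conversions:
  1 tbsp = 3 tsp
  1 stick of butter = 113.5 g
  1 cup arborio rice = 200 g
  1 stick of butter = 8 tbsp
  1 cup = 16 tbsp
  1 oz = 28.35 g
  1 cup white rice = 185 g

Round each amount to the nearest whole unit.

Scaling factor: 13/3.
white rice: (3 cup + 7 tbsp = 3.4375 cup) × 13/3 × 185 g/cup ≈ 2756 g
plain yogurt: 350 g × 13/3 ÷ 28.35 g/oz ≈ 53 oz
arborio rice: (3 cup + 11 tbsp = 3.6875 cup) × 13/3 × 200 g/cup ≈ 3196 g
butter: (2 tbsp + 2 tsp = 8/3 tbsp) × 13/3 ÷ 8 tbsp/stick × 113.5 g/stick ≈ 164 g
basmati rice: 1 tbsp × 13/3 ≈ 4 tbsp

white rice: 2756 g; plain yogurt: 53 oz; arborio rice: 3196 g; butter: 164 g; basmati rice: 4 tbsp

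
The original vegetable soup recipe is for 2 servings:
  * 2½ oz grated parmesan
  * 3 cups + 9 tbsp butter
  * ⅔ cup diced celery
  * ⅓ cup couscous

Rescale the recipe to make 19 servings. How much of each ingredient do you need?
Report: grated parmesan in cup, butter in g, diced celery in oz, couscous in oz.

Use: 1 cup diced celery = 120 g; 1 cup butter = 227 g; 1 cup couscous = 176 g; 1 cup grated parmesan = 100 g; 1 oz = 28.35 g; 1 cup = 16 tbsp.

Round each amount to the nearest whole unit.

Scaling factor: 19/2 = 9.5.
grated parmesan: 2.5 oz × 19/2 × 28.35 g/oz ÷ 100 g/cup ≈ 7 cup
butter: (3 cup + 9 tbsp = 3.5625 cup) × 19/2 × 227 g/cup ≈ 7683 g
diced celery: 2/3 cup × 19/2 × 120 g/cup ÷ 28.35 g/oz ≈ 27 oz
couscous: 1/3 cup × 19/2 × 176 g/cup ÷ 28.35 g/oz ≈ 20 oz

grated parmesan: 7 cup; butter: 7683 g; diced celery: 27 oz; couscous: 20 oz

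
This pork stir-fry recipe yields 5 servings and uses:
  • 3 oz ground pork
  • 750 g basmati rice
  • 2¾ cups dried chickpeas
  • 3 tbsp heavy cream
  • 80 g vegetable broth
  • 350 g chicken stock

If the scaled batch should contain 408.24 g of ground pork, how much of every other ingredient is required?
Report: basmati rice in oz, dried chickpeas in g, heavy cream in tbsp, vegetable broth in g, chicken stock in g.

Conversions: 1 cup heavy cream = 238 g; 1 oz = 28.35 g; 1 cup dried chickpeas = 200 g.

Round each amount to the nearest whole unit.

The original recipe has 85.05 g of ground pork, so the scaling factor is 408.24 ÷ 85.05 = 24/5 = 4.8.
basmati rice: 750 g × 24/5 ÷ 28.35 g/oz ≈ 127 oz
dried chickpeas: 2.75 cup × 24/5 × 200 g/cup = 2640 g
heavy cream: 3 tbsp × 24/5 ≈ 14 tbsp
vegetable broth: 80 g × 24/5 = 384 g
chicken stock: 350 g × 24/5 = 1680 g

basmati rice: 127 oz; dried chickpeas: 2640 g; heavy cream: 14 tbsp; vegetable broth: 384 g; chicken stock: 1680 g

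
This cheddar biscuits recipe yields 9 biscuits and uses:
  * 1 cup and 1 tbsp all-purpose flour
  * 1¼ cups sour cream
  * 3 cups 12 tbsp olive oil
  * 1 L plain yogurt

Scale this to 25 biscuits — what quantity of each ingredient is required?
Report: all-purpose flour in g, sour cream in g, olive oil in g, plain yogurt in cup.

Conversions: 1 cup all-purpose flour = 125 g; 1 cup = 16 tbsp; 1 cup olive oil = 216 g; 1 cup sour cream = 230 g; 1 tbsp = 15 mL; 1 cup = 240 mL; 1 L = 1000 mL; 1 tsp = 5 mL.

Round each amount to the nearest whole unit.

Scaling factor: 25/9.
all-purpose flour: (1 cup + 1 tbsp = 1.0625 cup) × 25/9 × 125 g/cup ≈ 369 g
sour cream: 1.25 cup × 25/9 × 230 g/cup ≈ 799 g
olive oil: (3 cup + 12 tbsp = 3.75 cup) × 25/9 × 216 g/cup = 2250 g
plain yogurt: 1 L × 25/9 × 1000 mL/L ÷ 240 mL/cup ≈ 12 cup

all-purpose flour: 369 g; sour cream: 799 g; olive oil: 2250 g; plain yogurt: 12 cup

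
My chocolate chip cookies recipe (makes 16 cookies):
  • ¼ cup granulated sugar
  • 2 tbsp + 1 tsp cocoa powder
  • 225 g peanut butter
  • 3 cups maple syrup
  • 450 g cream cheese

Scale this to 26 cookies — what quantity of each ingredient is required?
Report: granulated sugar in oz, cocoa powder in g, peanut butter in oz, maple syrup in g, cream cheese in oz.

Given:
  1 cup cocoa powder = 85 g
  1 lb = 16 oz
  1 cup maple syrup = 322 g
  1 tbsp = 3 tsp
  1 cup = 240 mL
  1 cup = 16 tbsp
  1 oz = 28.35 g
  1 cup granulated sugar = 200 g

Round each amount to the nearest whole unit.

Scaling factor: 26/16 = 13/8 = 1.625.
granulated sugar: 0.25 cup × 13/8 × 200 g/cup ÷ 28.35 g/oz ≈ 3 oz
cocoa powder: (2 tbsp + 1 tsp = 7/3 tbsp) × 13/8 ÷ 16 tbsp/cup × 85 g/cup ≈ 20 g
peanut butter: 225 g × 13/8 ÷ 28.35 g/oz ≈ 13 oz
maple syrup: 3 cup × 13/8 × 322 g/cup ≈ 1570 g
cream cheese: 450 g × 13/8 ÷ 28.35 g/oz ≈ 26 oz

granulated sugar: 3 oz; cocoa powder: 20 g; peanut butter: 13 oz; maple syrup: 1570 g; cream cheese: 26 oz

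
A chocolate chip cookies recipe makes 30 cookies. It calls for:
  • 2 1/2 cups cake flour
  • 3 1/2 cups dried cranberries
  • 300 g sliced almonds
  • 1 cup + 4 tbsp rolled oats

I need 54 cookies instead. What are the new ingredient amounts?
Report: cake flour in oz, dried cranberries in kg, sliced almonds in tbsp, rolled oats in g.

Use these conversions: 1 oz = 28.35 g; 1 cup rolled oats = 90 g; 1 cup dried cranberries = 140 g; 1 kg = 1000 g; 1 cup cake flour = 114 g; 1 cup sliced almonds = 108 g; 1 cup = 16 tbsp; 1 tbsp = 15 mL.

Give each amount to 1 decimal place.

cake flour: 18.1 oz; dried cranberries: 0.9 kg; sliced almonds: 80.0 tbsp; rolled oats: 202.5 g

Scaling factor: 54/30 = 9/5 = 1.8.
cake flour: 2.5 cup × 9/5 × 114 g/cup ÷ 28.35 g/oz ≈ 18.1 oz
dried cranberries: 3.5 cup × 9/5 × 140 g/cup ÷ 1000 g/kg ≈ 0.9 kg
sliced almonds: 300 g × 9/5 ÷ 108 g/cup × 16 tbsp/cup = 80.0 tbsp
rolled oats: (1 cup + 4 tbsp = 1.25 cup) × 9/5 × 90 g/cup = 202.5 g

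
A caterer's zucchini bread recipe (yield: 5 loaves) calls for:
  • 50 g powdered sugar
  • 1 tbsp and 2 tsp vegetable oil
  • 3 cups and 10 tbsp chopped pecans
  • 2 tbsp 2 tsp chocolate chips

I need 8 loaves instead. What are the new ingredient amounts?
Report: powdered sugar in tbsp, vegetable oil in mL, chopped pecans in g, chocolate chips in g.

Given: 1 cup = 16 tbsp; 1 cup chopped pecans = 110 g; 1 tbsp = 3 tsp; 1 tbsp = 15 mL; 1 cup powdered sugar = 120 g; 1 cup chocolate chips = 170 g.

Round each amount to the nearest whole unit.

Scaling factor: 8/5 = 1.6.
powdered sugar: 50 g × 8/5 ÷ 120 g/cup × 16 tbsp/cup ≈ 11 tbsp
vegetable oil: (1 tbsp + 2 tsp = 5/3 tbsp) × 8/5 × 15 mL/tbsp = 40 mL
chopped pecans: (3 cup + 10 tbsp = 3.625 cup) × 8/5 × 110 g/cup = 638 g
chocolate chips: (2 tbsp + 2 tsp = 8/3 tbsp) × 8/5 ÷ 16 tbsp/cup × 170 g/cup ≈ 45 g

powdered sugar: 11 tbsp; vegetable oil: 40 mL; chopped pecans: 638 g; chocolate chips: 45 g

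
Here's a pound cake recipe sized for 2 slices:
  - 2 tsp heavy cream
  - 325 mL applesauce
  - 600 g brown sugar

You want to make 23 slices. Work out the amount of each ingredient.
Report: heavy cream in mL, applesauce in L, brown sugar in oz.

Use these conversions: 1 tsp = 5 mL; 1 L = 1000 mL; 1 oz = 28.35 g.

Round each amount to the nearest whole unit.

Scaling factor: 23/2 = 11.5.
heavy cream: 2 tsp × 23/2 × 5 mL/tsp = 115 mL
applesauce: 325 mL × 23/2 ÷ 1000 mL/L ≈ 4 L
brown sugar: 600 g × 23/2 ÷ 28.35 g/oz ≈ 243 oz

heavy cream: 115 mL; applesauce: 4 L; brown sugar: 243 oz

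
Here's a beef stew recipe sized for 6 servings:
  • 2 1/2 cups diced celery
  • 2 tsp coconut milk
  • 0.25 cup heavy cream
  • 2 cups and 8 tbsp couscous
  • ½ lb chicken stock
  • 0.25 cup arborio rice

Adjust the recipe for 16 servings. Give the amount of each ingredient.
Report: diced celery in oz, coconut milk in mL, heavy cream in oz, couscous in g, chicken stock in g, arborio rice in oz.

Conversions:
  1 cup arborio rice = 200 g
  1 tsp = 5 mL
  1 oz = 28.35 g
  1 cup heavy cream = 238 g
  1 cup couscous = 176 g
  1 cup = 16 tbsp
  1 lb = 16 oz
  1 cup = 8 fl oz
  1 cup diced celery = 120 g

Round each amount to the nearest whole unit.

diced celery: 28 oz; coconut milk: 27 mL; heavy cream: 6 oz; couscous: 1173 g; chicken stock: 605 g; arborio rice: 5 oz

Scaling factor: 16/6 = 8/3.
diced celery: 2.5 cup × 8/3 × 120 g/cup ÷ 28.35 g/oz ≈ 28 oz
coconut milk: 2 tsp × 8/3 × 5 mL/tsp ≈ 27 mL
heavy cream: 0.25 cup × 8/3 × 238 g/cup ÷ 28.35 g/oz ≈ 6 oz
couscous: (2 cup + 8 tbsp = 2.5 cup) × 8/3 × 176 g/cup ≈ 1173 g
chicken stock: 0.5 lb × 8/3 × 16 oz/lb × 28.35 g/oz ≈ 605 g
arborio rice: 0.25 cup × 8/3 × 200 g/cup ÷ 28.35 g/oz ≈ 5 oz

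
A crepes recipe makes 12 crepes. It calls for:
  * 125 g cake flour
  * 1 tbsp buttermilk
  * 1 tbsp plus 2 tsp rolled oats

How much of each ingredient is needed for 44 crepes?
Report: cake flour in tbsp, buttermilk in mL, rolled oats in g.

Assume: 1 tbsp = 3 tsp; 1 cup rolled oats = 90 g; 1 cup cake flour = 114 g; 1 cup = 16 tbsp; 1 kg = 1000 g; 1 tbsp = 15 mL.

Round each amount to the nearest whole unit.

Scaling factor: 44/12 = 11/3.
cake flour: 125 g × 11/3 ÷ 114 g/cup × 16 tbsp/cup ≈ 64 tbsp
buttermilk: 1 tbsp × 11/3 × 15 mL/tbsp = 55 mL
rolled oats: (1 tbsp + 2 tsp = 5/3 tbsp) × 11/3 ÷ 16 tbsp/cup × 90 g/cup ≈ 34 g

cake flour: 64 tbsp; buttermilk: 55 mL; rolled oats: 34 g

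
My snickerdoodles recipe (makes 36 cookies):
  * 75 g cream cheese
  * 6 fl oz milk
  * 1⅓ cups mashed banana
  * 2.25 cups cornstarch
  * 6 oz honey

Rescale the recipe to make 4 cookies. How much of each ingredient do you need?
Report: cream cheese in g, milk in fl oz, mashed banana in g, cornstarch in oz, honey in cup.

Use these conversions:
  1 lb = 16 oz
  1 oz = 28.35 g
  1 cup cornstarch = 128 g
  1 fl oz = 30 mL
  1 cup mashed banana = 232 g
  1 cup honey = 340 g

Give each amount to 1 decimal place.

cream cheese: 8.3 g; milk: 0.7 fl oz; mashed banana: 34.4 g; cornstarch: 1.1 oz; honey: 0.1 cup

Scaling factor: 4/36 = 1/9.
cream cheese: 75 g × 1/9 ≈ 8.3 g
milk: 6 fl oz × 1/9 ≈ 0.7 fl oz
mashed banana: 4/3 cup × 1/9 × 232 g/cup ≈ 34.4 g
cornstarch: 2.25 cup × 1/9 × 128 g/cup ÷ 28.35 g/oz ≈ 1.1 oz
honey: 6 oz × 1/9 × 28.35 g/oz ÷ 340 g/cup ≈ 0.1 cup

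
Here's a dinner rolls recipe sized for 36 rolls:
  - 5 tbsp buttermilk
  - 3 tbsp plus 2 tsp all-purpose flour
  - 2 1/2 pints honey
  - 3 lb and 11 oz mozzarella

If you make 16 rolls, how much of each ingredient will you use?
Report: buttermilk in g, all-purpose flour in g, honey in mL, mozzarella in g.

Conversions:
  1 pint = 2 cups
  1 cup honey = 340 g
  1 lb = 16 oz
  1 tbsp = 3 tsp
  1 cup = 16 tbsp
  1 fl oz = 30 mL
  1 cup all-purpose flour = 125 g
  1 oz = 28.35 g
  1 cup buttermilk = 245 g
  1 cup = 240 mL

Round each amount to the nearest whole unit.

buttermilk: 34 g; all-purpose flour: 13 g; honey: 533 mL; mozzarella: 743 g

Scaling factor: 16/36 = 4/9.
buttermilk: 5 tbsp × 4/9 ÷ 16 tbsp/cup × 245 g/cup ≈ 34 g
all-purpose flour: (3 tbsp + 2 tsp = 11/3 tbsp) × 4/9 ÷ 16 tbsp/cup × 125 g/cup ≈ 13 g
honey: 2.5 pint × 4/9 × 2 cup/pint × 240 mL/cup ≈ 533 mL
mozzarella: (3 lb + 11 oz = 3.6875 lb) × 4/9 × 16 oz/lb × 28.35 g/oz ≈ 743 g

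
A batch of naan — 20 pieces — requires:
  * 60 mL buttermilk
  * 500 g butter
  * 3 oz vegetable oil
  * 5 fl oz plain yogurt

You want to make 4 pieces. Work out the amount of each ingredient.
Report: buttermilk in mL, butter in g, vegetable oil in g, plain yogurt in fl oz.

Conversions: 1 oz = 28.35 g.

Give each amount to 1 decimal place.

buttermilk: 12.0 mL; butter: 100.0 g; vegetable oil: 17.0 g; plain yogurt: 1.0 fl oz

Scaling factor: 4/20 = 1/5 = 0.2.
buttermilk: 60 mL × 1/5 = 12.0 mL
butter: 500 g × 1/5 = 100.0 g
vegetable oil: 3 oz × 1/5 × 28.35 g/oz ≈ 17.0 g
plain yogurt: 5 fl oz × 1/5 = 1.0 fl oz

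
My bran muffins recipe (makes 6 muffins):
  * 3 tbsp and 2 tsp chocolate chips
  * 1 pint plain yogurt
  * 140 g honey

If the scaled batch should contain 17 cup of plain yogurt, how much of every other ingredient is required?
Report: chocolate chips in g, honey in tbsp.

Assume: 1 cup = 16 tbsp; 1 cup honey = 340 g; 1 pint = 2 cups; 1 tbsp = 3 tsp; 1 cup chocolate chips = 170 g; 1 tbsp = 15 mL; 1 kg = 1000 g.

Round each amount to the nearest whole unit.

The original recipe has 2 cup of plain yogurt, so the scaling factor is 17 ÷ 2 = 17/2 = 8.5.
chocolate chips: (3 tbsp + 2 tsp = 11/3 tbsp) × 17/2 ÷ 16 tbsp/cup × 170 g/cup ≈ 331 g
honey: 140 g × 17/2 ÷ 340 g/cup × 16 tbsp/cup = 56 tbsp

chocolate chips: 331 g; honey: 56 tbsp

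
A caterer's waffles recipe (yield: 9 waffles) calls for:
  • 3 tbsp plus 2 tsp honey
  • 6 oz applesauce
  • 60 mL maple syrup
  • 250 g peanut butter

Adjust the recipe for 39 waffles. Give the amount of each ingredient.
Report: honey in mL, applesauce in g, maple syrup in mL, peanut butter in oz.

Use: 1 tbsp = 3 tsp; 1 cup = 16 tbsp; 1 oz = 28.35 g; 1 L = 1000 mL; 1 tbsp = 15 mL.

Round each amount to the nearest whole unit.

Scaling factor: 39/9 = 13/3.
honey: (3 tbsp + 2 tsp = 11/3 tbsp) × 13/3 × 15 mL/tbsp ≈ 238 mL
applesauce: 6 oz × 13/3 × 28.35 g/oz ≈ 737 g
maple syrup: 60 mL × 13/3 = 260 mL
peanut butter: 250 g × 13/3 ÷ 28.35 g/oz ≈ 38 oz

honey: 238 mL; applesauce: 737 g; maple syrup: 260 mL; peanut butter: 38 oz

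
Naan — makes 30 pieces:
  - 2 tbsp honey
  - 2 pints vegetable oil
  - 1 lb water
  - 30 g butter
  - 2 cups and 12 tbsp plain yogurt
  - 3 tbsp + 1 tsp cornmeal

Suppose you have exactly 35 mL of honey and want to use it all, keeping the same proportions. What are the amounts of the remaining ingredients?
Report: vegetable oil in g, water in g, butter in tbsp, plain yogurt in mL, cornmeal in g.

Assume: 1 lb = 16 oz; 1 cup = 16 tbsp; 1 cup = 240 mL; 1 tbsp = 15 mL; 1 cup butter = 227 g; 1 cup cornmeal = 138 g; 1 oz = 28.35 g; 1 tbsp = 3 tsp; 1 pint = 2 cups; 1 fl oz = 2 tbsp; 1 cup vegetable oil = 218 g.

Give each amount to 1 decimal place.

vegetable oil: 1017.3 g; water: 529.2 g; butter: 2.5 tbsp; plain yogurt: 770.0 mL; cornmeal: 33.5 g

The original recipe has 30 mL of honey, so the scaling factor is 35 ÷ 30 = 7/6.
vegetable oil: 2 pint × 7/6 × 2 cup/pint × 218 g/cup ≈ 1017.3 g
water: 1 lb × 7/6 × 16 oz/lb × 28.35 g/oz = 529.2 g
butter: 30 g × 7/6 ÷ 227 g/cup × 16 tbsp/cup ≈ 2.5 tbsp
plain yogurt: (2 cup + 12 tbsp = 2.75 cup) × 7/6 × 240 mL/cup = 770.0 mL
cornmeal: (3 tbsp + 1 tsp = 10/3 tbsp) × 7/6 ÷ 16 tbsp/cup × 138 g/cup ≈ 33.5 g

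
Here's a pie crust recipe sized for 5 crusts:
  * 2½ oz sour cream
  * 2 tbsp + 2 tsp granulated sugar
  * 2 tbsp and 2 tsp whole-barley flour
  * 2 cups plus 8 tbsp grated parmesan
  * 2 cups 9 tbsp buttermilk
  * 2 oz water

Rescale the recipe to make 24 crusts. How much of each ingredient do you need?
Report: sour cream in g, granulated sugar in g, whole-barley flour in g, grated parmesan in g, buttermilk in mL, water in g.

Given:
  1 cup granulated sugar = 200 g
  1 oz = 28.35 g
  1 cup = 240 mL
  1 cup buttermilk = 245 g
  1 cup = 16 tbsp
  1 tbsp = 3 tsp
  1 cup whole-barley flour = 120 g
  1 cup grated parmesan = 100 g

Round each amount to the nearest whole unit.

sour cream: 340 g; granulated sugar: 160 g; whole-barley flour: 96 g; grated parmesan: 1200 g; buttermilk: 2952 mL; water: 272 g

Scaling factor: 24/5 = 4.8.
sour cream: 2.5 oz × 24/5 × 28.35 g/oz ≈ 340 g
granulated sugar: (2 tbsp + 2 tsp = 8/3 tbsp) × 24/5 ÷ 16 tbsp/cup × 200 g/cup = 160 g
whole-barley flour: (2 tbsp + 2 tsp = 8/3 tbsp) × 24/5 ÷ 16 tbsp/cup × 120 g/cup = 96 g
grated parmesan: (2 cup + 8 tbsp = 2.5 cup) × 24/5 × 100 g/cup = 1200 g
buttermilk: (2 cup + 9 tbsp = 2.5625 cup) × 24/5 × 240 mL/cup = 2952 mL
water: 2 oz × 24/5 × 28.35 g/oz ≈ 272 g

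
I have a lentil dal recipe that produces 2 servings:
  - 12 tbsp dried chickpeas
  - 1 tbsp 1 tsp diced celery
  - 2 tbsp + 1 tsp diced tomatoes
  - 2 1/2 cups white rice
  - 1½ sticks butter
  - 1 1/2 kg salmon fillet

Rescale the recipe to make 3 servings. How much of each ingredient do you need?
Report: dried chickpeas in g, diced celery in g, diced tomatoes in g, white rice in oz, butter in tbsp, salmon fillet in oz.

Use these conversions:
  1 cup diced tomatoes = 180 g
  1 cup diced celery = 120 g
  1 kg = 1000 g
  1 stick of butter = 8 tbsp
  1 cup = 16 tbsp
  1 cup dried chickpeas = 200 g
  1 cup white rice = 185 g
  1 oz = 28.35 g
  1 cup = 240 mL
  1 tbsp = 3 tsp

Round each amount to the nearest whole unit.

dried chickpeas: 225 g; diced celery: 15 g; diced tomatoes: 39 g; white rice: 24 oz; butter: 18 tbsp; salmon fillet: 79 oz

Scaling factor: 3/2 = 1.5.
dried chickpeas: 12 tbsp × 3/2 ÷ 16 tbsp/cup × 200 g/cup = 225 g
diced celery: (1 tbsp + 1 tsp = 4/3 tbsp) × 3/2 ÷ 16 tbsp/cup × 120 g/cup = 15 g
diced tomatoes: (2 tbsp + 1 tsp = 7/3 tbsp) × 3/2 ÷ 16 tbsp/cup × 180 g/cup ≈ 39 g
white rice: 2.5 cup × 3/2 × 185 g/cup ÷ 28.35 g/oz ≈ 24 oz
butter: 1.5 stick × 3/2 × 8 tbsp/stick = 18 tbsp
salmon fillet: 1.5 kg × 3/2 × 1000 g/kg ÷ 28.35 g/oz ≈ 79 oz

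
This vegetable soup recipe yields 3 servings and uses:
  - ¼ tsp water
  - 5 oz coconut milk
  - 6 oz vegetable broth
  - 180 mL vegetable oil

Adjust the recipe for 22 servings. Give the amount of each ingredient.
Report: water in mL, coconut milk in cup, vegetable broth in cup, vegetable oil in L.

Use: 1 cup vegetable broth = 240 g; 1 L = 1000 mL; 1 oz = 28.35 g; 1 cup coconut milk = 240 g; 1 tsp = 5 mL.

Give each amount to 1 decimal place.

water: 9.2 mL; coconut milk: 4.3 cup; vegetable broth: 5.2 cup; vegetable oil: 1.3 L

Scaling factor: 22/3.
water: 0.25 tsp × 22/3 × 5 mL/tsp ≈ 9.2 mL
coconut milk: 5 oz × 22/3 × 28.35 g/oz ÷ 240 g/cup ≈ 4.3 cup
vegetable broth: 6 oz × 22/3 × 28.35 g/oz ÷ 240 g/cup ≈ 5.2 cup
vegetable oil: 180 mL × 22/3 ÷ 1000 mL/L ≈ 1.3 L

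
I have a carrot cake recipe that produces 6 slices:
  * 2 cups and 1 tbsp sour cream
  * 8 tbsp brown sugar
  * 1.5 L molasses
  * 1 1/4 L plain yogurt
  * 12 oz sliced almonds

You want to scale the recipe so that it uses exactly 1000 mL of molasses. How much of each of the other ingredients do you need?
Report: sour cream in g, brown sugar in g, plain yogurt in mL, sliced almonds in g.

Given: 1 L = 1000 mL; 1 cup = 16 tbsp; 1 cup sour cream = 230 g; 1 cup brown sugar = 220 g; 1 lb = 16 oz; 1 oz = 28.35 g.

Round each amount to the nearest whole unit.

sour cream: 316 g; brown sugar: 73 g; plain yogurt: 833 mL; sliced almonds: 227 g

The original recipe has 1500 mL of molasses, so the scaling factor is 1000 ÷ 1500 = 2/3.
sour cream: (2 cup + 1 tbsp = 2.0625 cup) × 2/3 × 230 g/cup ≈ 316 g
brown sugar: 8 tbsp × 2/3 ÷ 16 tbsp/cup × 220 g/cup ≈ 73 g
plain yogurt: 1.25 L × 2/3 × 1000 mL/L ≈ 833 mL
sliced almonds: 12 oz × 2/3 × 28.35 g/oz ≈ 227 g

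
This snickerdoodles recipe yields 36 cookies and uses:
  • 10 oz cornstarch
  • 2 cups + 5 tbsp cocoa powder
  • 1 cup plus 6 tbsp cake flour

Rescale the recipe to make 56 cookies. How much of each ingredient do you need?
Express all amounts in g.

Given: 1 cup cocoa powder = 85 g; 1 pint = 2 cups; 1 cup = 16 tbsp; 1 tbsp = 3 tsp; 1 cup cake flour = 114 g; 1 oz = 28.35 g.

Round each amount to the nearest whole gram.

cornstarch: 441 g; cocoa powder: 306 g; cake flour: 244 g

Scaling factor: 56/36 = 14/9.
cornstarch: 10 oz × 14/9 × 28.35 g/oz = 441 g
cocoa powder: (2 cup + 5 tbsp = 2.3125 cup) × 14/9 × 85 g/cup ≈ 306 g
cake flour: (1 cup + 6 tbsp = 1.375 cup) × 14/9 × 114 g/cup ≈ 244 g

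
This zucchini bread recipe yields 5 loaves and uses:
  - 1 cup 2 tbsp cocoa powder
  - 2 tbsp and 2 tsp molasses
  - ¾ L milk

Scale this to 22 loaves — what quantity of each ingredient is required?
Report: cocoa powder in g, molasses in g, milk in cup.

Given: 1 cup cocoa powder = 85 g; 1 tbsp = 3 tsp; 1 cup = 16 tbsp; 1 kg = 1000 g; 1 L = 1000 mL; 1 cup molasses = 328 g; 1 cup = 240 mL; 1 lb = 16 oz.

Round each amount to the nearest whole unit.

cocoa powder: 421 g; molasses: 241 g; milk: 14 cup

Scaling factor: 22/5 = 4.4.
cocoa powder: (1 cup + 2 tbsp = 1.125 cup) × 22/5 × 85 g/cup ≈ 421 g
molasses: (2 tbsp + 2 tsp = 8/3 tbsp) × 22/5 ÷ 16 tbsp/cup × 328 g/cup ≈ 241 g
milk: 0.75 L × 22/5 × 1000 mL/L ÷ 240 mL/cup ≈ 14 cup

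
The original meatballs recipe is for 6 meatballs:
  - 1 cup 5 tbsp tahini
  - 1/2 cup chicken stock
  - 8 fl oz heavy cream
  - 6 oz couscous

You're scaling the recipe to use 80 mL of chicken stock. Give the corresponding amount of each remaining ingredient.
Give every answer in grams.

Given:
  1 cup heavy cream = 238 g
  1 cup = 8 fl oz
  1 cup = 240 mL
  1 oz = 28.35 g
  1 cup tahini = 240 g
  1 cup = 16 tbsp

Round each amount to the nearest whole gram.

The original recipe has 120 mL of chicken stock, so the scaling factor is 80 ÷ 120 = 2/3.
tahini: (1 cup + 5 tbsp = 1.3125 cup) × 2/3 × 240 g/cup = 210 g
heavy cream: 8 fl oz × 2/3 ÷ 8 fl oz/cup × 238 g/cup ≈ 159 g
couscous: 6 oz × 2/3 × 28.35 g/oz ≈ 113 g

tahini: 210 g; heavy cream: 159 g; couscous: 113 g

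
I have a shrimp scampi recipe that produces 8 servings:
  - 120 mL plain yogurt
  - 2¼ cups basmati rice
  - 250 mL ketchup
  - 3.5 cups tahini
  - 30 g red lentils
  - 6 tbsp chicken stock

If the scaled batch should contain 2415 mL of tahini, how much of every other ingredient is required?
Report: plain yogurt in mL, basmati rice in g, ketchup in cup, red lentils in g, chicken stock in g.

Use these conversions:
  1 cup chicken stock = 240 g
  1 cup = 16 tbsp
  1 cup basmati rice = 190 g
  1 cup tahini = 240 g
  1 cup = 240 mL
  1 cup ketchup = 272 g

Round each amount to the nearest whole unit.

The original recipe has 840 mL of tahini, so the scaling factor is 2415 ÷ 840 = 23/8 = 2.875.
plain yogurt: 120 mL × 23/8 = 345 mL
basmati rice: 2.25 cup × 23/8 × 190 g/cup ≈ 1229 g
ketchup: 250 mL × 23/8 ÷ 240 mL/cup ≈ 3 cup
red lentils: 30 g × 23/8 ≈ 86 g
chicken stock: 6 tbsp × 23/8 ÷ 16 tbsp/cup × 240 g/cup ≈ 259 g

plain yogurt: 345 mL; basmati rice: 1229 g; ketchup: 3 cup; red lentils: 86 g; chicken stock: 259 g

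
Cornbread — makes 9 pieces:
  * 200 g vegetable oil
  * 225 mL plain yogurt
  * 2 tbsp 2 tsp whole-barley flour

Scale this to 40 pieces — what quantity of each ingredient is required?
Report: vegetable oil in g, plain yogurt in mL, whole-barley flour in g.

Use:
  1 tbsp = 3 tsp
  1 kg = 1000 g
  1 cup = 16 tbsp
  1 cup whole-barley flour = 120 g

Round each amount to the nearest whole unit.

vegetable oil: 889 g; plain yogurt: 1000 mL; whole-barley flour: 89 g

Scaling factor: 40/9.
vegetable oil: 200 g × 40/9 ≈ 889 g
plain yogurt: 225 mL × 40/9 = 1000 mL
whole-barley flour: (2 tbsp + 2 tsp = 8/3 tbsp) × 40/9 ÷ 16 tbsp/cup × 120 g/cup ≈ 89 g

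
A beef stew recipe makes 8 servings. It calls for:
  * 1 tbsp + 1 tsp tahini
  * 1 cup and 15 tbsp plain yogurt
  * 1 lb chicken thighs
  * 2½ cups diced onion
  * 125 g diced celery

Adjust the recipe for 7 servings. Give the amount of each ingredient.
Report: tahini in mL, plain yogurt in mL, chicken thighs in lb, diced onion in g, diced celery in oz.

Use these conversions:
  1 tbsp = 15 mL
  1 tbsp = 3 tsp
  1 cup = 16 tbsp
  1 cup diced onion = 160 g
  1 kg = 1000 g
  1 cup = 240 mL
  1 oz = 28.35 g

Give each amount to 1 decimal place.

Scaling factor: 7/8 = 0.875.
tahini: (1 tbsp + 1 tsp = 4/3 tbsp) × 7/8 × 15 mL/tbsp = 17.5 mL
plain yogurt: (1 cup + 15 tbsp = 1.9375 cup) × 7/8 × 240 mL/cup ≈ 406.9 mL
chicken thighs: 1 lb × 7/8 ≈ 0.9 lb
diced onion: 2.5 cup × 7/8 × 160 g/cup = 350.0 g
diced celery: 125 g × 7/8 ÷ 28.35 g/oz ≈ 3.9 oz

tahini: 17.5 mL; plain yogurt: 406.9 mL; chicken thighs: 0.9 lb; diced onion: 350.0 g; diced celery: 3.9 oz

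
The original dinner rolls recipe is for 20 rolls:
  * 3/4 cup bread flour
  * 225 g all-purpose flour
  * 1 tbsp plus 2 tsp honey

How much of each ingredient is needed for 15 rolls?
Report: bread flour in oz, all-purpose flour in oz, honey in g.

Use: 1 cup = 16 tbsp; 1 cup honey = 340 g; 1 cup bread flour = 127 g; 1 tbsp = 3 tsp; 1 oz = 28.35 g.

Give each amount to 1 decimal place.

Scaling factor: 15/20 = 3/4 = 0.75.
bread flour: 0.75 cup × 3/4 × 127 g/cup ÷ 28.35 g/oz ≈ 2.5 oz
all-purpose flour: 225 g × 3/4 ÷ 28.35 g/oz ≈ 6.0 oz
honey: (1 tbsp + 2 tsp = 5/3 tbsp) × 3/4 ÷ 16 tbsp/cup × 340 g/cup ≈ 26.6 g

bread flour: 2.5 oz; all-purpose flour: 6.0 oz; honey: 26.6 g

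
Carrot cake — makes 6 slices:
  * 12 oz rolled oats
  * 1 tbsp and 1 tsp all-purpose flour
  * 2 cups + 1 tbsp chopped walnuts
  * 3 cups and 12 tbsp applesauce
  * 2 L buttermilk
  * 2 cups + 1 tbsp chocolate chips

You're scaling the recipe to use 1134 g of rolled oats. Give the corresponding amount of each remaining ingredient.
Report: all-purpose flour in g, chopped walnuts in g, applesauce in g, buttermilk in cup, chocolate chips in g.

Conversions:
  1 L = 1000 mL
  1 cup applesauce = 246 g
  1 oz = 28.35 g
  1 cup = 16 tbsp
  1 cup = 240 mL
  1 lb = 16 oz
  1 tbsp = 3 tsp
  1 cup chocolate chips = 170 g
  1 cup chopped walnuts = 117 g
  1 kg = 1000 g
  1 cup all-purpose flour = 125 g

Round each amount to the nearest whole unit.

all-purpose flour: 35 g; chopped walnuts: 804 g; applesauce: 3075 g; buttermilk: 28 cup; chocolate chips: 1169 g

The original recipe has 340.2 g of rolled oats, so the scaling factor is 1134 ÷ 340.2 = 10/3.
all-purpose flour: (1 tbsp + 1 tsp = 4/3 tbsp) × 10/3 ÷ 16 tbsp/cup × 125 g/cup ≈ 35 g
chopped walnuts: (2 cup + 1 tbsp = 2.0625 cup) × 10/3 × 117 g/cup ≈ 804 g
applesauce: (3 cup + 12 tbsp = 3.75 cup) × 10/3 × 246 g/cup = 3075 g
buttermilk: 2 L × 10/3 × 1000 mL/L ÷ 240 mL/cup ≈ 28 cup
chocolate chips: (2 cup + 1 tbsp = 2.0625 cup) × 10/3 × 170 g/cup ≈ 1169 g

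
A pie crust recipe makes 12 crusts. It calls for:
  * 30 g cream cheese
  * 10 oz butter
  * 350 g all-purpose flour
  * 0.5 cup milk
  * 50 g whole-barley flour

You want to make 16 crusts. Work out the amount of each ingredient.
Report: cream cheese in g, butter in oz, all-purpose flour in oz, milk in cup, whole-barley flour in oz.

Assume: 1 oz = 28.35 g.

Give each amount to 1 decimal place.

cream cheese: 40.0 g; butter: 13.3 oz; all-purpose flour: 16.5 oz; milk: 0.7 cup; whole-barley flour: 2.4 oz

Scaling factor: 16/12 = 4/3.
cream cheese: 30 g × 4/3 = 40.0 g
butter: 10 oz × 4/3 ≈ 13.3 oz
all-purpose flour: 350 g × 4/3 ÷ 28.35 g/oz ≈ 16.5 oz
milk: 0.5 cup × 4/3 ≈ 0.7 cup
whole-barley flour: 50 g × 4/3 ÷ 28.35 g/oz ≈ 2.4 oz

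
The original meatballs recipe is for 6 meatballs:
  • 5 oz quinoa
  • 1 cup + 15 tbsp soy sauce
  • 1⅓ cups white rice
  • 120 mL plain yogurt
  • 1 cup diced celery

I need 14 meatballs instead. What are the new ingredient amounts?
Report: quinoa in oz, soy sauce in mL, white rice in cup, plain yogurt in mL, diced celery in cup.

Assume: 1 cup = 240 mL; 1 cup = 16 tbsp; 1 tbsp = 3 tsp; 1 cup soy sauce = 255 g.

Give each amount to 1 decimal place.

Scaling factor: 14/6 = 7/3.
quinoa: 5 oz × 7/3 ≈ 11.7 oz
soy sauce: (1 cup + 15 tbsp = 1.9375 cup) × 7/3 × 240 mL/cup = 1085.0 mL
white rice: 4/3 cup × 7/3 ≈ 3.1 cup
plain yogurt: 120 mL × 7/3 = 280.0 mL
diced celery: 1 cup × 7/3 ≈ 2.3 cup

quinoa: 11.7 oz; soy sauce: 1085.0 mL; white rice: 3.1 cup; plain yogurt: 280.0 mL; diced celery: 2.3 cup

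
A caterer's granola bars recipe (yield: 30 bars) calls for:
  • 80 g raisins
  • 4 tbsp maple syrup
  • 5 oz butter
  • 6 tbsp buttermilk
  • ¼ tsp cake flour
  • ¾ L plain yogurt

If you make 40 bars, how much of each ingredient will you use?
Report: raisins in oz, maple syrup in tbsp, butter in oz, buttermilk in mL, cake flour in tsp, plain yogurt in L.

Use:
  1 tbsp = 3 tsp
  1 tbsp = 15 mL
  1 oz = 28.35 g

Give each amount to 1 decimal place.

raisins: 3.8 oz; maple syrup: 5.3 tbsp; butter: 6.7 oz; buttermilk: 120.0 mL; cake flour: 0.3 tsp; plain yogurt: 1.0 L

Scaling factor: 40/30 = 4/3.
raisins: 80 g × 4/3 ÷ 28.35 g/oz ≈ 3.8 oz
maple syrup: 4 tbsp × 4/3 ≈ 5.3 tbsp
butter: 5 oz × 4/3 ≈ 6.7 oz
buttermilk: 6 tbsp × 4/3 × 15 mL/tbsp = 120.0 mL
cake flour: 0.25 tsp × 4/3 ≈ 0.3 tsp
plain yogurt: 0.75 L × 4/3 = 1.0 L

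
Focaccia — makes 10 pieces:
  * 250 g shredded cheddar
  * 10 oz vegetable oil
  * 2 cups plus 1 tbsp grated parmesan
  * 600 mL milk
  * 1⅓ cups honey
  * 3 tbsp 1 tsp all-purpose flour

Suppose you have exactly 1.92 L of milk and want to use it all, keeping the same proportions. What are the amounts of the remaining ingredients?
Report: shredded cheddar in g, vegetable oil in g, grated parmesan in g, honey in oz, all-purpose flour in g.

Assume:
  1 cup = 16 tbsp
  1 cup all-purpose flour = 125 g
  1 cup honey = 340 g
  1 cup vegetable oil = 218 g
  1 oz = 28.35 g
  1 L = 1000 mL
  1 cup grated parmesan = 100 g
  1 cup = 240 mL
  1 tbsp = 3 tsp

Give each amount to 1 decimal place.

The original recipe has 0.6 L of milk, so the scaling factor is 1.92 ÷ 0.6 = 16/5 = 3.2.
shredded cheddar: 250 g × 16/5 = 800.0 g
vegetable oil: 10 oz × 16/5 × 28.35 g/oz = 907.2 g
grated parmesan: (2 cup + 1 tbsp = 2.0625 cup) × 16/5 × 100 g/cup = 660.0 g
honey: 4/3 cup × 16/5 × 340 g/cup ÷ 28.35 g/oz ≈ 51.2 oz
all-purpose flour: (3 tbsp + 1 tsp = 10/3 tbsp) × 16/5 ÷ 16 tbsp/cup × 125 g/cup ≈ 83.3 g

shredded cheddar: 800.0 g; vegetable oil: 907.2 g; grated parmesan: 660.0 g; honey: 51.2 oz; all-purpose flour: 83.3 g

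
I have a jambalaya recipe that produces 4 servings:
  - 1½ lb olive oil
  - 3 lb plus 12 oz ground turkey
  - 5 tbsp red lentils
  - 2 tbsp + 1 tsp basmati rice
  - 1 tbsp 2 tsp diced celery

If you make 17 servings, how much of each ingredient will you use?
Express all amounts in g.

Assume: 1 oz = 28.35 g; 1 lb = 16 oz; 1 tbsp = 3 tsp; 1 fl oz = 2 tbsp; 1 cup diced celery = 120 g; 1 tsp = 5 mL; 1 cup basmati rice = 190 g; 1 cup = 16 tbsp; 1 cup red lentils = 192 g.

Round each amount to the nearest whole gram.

olive oil: 2892 g; ground turkey: 7229 g; red lentils: 255 g; basmati rice: 118 g; diced celery: 53 g

Scaling factor: 17/4 = 4.25.
olive oil: 1.5 lb × 17/4 × 16 oz/lb × 28.35 g/oz ≈ 2892 g
ground turkey: (3 lb + 12 oz = 3.75 lb) × 17/4 × 16 oz/lb × 28.35 g/oz ≈ 7229 g
red lentils: 5 tbsp × 17/4 ÷ 16 tbsp/cup × 192 g/cup = 255 g
basmati rice: (2 tbsp + 1 tsp = 7/3 tbsp) × 17/4 ÷ 16 tbsp/cup × 190 g/cup ≈ 118 g
diced celery: (1 tbsp + 2 tsp = 5/3 tbsp) × 17/4 ÷ 16 tbsp/cup × 120 g/cup ≈ 53 g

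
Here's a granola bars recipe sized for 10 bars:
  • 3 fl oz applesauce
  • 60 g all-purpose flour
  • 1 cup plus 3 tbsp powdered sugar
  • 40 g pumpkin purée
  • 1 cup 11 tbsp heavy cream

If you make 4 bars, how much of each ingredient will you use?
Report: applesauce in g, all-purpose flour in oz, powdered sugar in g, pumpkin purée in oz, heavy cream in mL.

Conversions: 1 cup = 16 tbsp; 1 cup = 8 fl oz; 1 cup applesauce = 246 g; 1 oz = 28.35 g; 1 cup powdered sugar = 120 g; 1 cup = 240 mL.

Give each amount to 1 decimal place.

Scaling factor: 4/10 = 2/5 = 0.4.
applesauce: 3 fl oz × 2/5 ÷ 8 fl oz/cup × 246 g/cup = 36.9 g
all-purpose flour: 60 g × 2/5 ÷ 28.35 g/oz ≈ 0.8 oz
powdered sugar: (1 cup + 3 tbsp = 1.1875 cup) × 2/5 × 120 g/cup = 57.0 g
pumpkin purée: 40 g × 2/5 ÷ 28.35 g/oz ≈ 0.6 oz
heavy cream: (1 cup + 11 tbsp = 1.6875 cup) × 2/5 × 240 mL/cup = 162.0 mL

applesauce: 36.9 g; all-purpose flour: 0.8 oz; powdered sugar: 57.0 g; pumpkin purée: 0.6 oz; heavy cream: 162.0 mL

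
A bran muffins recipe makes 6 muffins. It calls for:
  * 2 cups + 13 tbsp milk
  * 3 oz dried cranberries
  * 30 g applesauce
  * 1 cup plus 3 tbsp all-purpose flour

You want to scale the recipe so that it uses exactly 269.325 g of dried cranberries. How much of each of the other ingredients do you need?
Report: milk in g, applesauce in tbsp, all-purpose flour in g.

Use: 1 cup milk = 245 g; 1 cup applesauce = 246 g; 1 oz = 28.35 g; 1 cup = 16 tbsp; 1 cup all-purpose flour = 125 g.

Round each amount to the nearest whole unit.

The original recipe has 85.05 g of dried cranberries, so the scaling factor is 269.325 ÷ 85.05 = 19/6.
milk: (2 cup + 13 tbsp = 2.8125 cup) × 19/6 × 245 g/cup ≈ 2182 g
applesauce: 30 g × 19/6 ÷ 246 g/cup × 16 tbsp/cup ≈ 6 tbsp
all-purpose flour: (1 cup + 3 tbsp = 1.1875 cup) × 19/6 × 125 g/cup ≈ 470 g

milk: 2182 g; applesauce: 6 tbsp; all-purpose flour: 470 g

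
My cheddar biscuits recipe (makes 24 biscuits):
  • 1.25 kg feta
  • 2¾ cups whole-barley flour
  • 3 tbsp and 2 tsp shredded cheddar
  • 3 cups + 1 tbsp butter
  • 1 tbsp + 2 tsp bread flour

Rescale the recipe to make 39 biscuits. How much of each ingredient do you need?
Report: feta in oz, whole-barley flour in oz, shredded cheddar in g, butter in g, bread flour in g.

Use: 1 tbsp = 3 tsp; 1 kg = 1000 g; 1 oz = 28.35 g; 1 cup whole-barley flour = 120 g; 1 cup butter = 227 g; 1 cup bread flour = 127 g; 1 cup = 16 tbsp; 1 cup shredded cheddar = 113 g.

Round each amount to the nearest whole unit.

Scaling factor: 39/24 = 13/8 = 1.625.
feta: 1.25 kg × 13/8 × 1000 g/kg ÷ 28.35 g/oz ≈ 72 oz
whole-barley flour: 2.75 cup × 13/8 × 120 g/cup ÷ 28.35 g/oz ≈ 19 oz
shredded cheddar: (3 tbsp + 2 tsp = 11/3 tbsp) × 13/8 ÷ 16 tbsp/cup × 113 g/cup ≈ 42 g
butter: (3 cup + 1 tbsp = 3.0625 cup) × 13/8 × 227 g/cup ≈ 1130 g
bread flour: (1 tbsp + 2 tsp = 5/3 tbsp) × 13/8 ÷ 16 tbsp/cup × 127 g/cup ≈ 21 g

feta: 72 oz; whole-barley flour: 19 oz; shredded cheddar: 42 g; butter: 1130 g; bread flour: 21 g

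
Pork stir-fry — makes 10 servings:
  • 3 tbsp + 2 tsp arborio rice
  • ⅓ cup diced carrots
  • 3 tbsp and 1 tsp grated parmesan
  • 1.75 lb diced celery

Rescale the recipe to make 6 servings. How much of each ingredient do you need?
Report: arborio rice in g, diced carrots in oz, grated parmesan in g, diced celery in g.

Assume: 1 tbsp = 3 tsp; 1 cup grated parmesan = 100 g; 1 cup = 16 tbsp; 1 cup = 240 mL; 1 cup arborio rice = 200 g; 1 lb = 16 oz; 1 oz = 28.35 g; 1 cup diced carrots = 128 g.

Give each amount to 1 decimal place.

arborio rice: 27.5 g; diced carrots: 0.9 oz; grated parmesan: 12.5 g; diced celery: 476.3 g

Scaling factor: 6/10 = 3/5 = 0.6.
arborio rice: (3 tbsp + 2 tsp = 11/3 tbsp) × 3/5 ÷ 16 tbsp/cup × 200 g/cup = 27.5 g
diced carrots: 1/3 cup × 3/5 × 128 g/cup ÷ 28.35 g/oz ≈ 0.9 oz
grated parmesan: (3 tbsp + 1 tsp = 10/3 tbsp) × 3/5 ÷ 16 tbsp/cup × 100 g/cup = 12.5 g
diced celery: 1.75 lb × 3/5 × 16 oz/lb × 28.35 g/oz ≈ 476.3 g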